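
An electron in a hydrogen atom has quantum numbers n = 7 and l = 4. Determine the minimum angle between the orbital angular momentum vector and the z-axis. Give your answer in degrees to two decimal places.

|L|² = l(l+1)ℏ² = 20ℏ², so |L| = 2√5 ℏ.
The smallest angle corresponds to the largest L_z, i.e. m_l = l = 4, giving L_z = 4ℏ.
cos θ_min = 4/√20, so θ_min ≈ 26.57°.

θ_min ≈ 26.57°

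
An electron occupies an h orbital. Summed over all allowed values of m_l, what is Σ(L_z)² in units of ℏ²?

For an h orbital, l = 5.
The allowed m_l values are -5, -4, -3, -2, -1, 0, 1, 2, 3, 4, 5.
Σ m_l² = l(l+1)(2l+1)/3 = 5·6·11/3 = 110.

Σ(L_z)² = 110 ℏ²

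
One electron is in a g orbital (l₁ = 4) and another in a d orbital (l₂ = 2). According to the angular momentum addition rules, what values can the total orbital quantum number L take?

L runs from |4 − 2| = 2 to 4 + 2 = 6.
So L can be 2, 3, 4, 5, 6.

L = 2, 3, 4, 5, 6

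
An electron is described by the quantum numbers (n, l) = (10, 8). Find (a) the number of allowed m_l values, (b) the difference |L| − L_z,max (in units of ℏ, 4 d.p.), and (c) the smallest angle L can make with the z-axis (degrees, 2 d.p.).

17 values; |L|−L_z,max ≈ 0.4853ℏ; θ_min ≈ 19.47°

There are 2l+1 = 17 values of m_l.
|L| − L_z,max = (6√2 − 8)ℏ ≈ 0.4853ℏ.
cos θ_min = 8/√72, so θ_min ≈ 19.47°.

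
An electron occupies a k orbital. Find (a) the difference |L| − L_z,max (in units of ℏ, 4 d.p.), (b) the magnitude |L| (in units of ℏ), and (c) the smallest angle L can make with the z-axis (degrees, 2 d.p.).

K corresponds to l = 7.
|L| − L_z,max = (2√14 − 7)ℏ ≈ 0.4833ℏ.
|L| = ℏ√(7·8) = 2√14 ℏ ≈ 7.483ℏ.
cos θ_min = 7/√56, so θ_min ≈ 20.70°.

|L|−L_z,max ≈ 0.4833ℏ; |L| = 2√14 ℏ ≈ 7.483ℏ; θ_min ≈ 20.70°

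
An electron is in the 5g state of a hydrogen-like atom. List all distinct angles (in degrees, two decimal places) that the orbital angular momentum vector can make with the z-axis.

For 5g, l = 4.
|L|² = l(l+1)ℏ² = 20ℏ², so |L| = 2√5 ℏ.
cos θ = m_l/√20 for each m_l ∈ {-4, -3, -2, -1, 0, 1, 2, 3, 4}.

θ ∈ {26.57°, 47.87°, 63.43°, 77.08°, 90.00°, 102.92°, 116.57°, 132.13°, 153.43°}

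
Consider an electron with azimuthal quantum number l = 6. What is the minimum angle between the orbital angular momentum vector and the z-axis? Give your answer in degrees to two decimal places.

θ_min ≈ 22.21°

|L| = ℏ√(l(l+1)) = √42 ℏ.
The smallest angle corresponds to the largest L_z, i.e. m_l = l = 6, giving L_z = 6ℏ.
cos θ_min = 6/√42, so θ_min ≈ 22.21°.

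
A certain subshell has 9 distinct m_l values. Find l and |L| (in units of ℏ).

Since there are 2l+1 = 9 values of m_l, l = 4.
Then |L| = √(l(l+1)) ℏ = 2√5 ℏ.

l = 4, |L| = 2√5 ℏ ≈ 4.472ℏ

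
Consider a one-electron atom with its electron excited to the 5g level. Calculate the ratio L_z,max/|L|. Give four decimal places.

L_z,max/|L| = 0.8944

The 5g level has l = 4.
|L| = 2√5 ℏ ≈ 4.4721ℏ, while L_z,max = lℏ = 4ℏ.
L_z,max/|L| = 4/√20 = 0.8944.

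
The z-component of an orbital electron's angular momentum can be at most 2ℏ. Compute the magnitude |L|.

|L| = √6 ℏ ≈ 2.449ℏ

Since max m_l = l, l = 2.
|L| = √(l(l+1)) ℏ = √6 ℏ.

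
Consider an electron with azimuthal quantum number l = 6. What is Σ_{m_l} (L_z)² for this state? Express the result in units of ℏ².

Σ(L_z)² = 182 ℏ²

m_l runs from −6 to 6, i.e. {-6, -5, -4, -3, -2, -1, 0, 1, 2, 3, 4, 5, 6}.
Σ m_l² = 2·(1 + 4 + 9 + 16 + 25 + 36) = 182.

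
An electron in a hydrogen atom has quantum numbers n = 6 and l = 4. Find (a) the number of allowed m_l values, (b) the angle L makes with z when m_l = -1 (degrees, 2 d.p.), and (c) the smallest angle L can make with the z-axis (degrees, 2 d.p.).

There are 2l+1 = 9 values of m_l.
For m_l = -1: cos θ = -1/√20, θ ≈ 102.92°.
cos θ_min = 4/√20, so θ_min ≈ 26.57°.

9 values; θ(m_l=-1) ≈ 102.92°; θ_min ≈ 26.57°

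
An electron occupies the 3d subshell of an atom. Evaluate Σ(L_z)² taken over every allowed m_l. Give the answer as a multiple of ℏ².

Σ(L_z)² = 10 ℏ²

For 3d, l = 2.
m_l ∈ {-2, -1, 0, 1, 2}.
Σ m_l² = 2·(1 + 4) = 10.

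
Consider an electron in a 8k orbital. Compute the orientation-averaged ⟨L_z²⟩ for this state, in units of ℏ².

The 8k subshell has l = 7.
The allowed m_l values are -7, -6, -5, -4, -3, -2, -1, 0, 1, 2, 3, 4, 5, 6, 7.
⟨L_z²⟩ = ℏ²·(Σ m_l²)/(2l+1) = ℏ²·280/15 = 18.67ℏ².

⟨L_z²⟩ = 18.67 ℏ²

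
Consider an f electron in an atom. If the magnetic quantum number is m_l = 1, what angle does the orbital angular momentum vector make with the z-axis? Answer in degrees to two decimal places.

For an f orbital, l = 3.
|L|² = l(l+1)ℏ² = 12ℏ², so |L| = 2√3 ℏ.
L_z = m_l ℏ = 1ℏ.
cos θ = L_z/|L| = 1/√12, so θ ≈ 73.22°.

θ ≈ 73.22°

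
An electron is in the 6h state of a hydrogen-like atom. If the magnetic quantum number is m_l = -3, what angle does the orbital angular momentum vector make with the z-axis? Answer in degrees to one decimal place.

For 6h, l = 5.
|L| = ℏ√(l(l+1)) = √30 ℏ.
L_z = m_l ℏ = −3ℏ.
cos θ = L_z/|L| = -3/√30, so θ ≈ 123.2°.

θ ≈ 123.2°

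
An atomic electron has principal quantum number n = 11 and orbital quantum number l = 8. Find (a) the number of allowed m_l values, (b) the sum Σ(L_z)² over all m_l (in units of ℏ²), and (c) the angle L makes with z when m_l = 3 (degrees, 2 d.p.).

17 values; Σ(L_z)² = 408 ℏ²; θ(m_l=3) ≈ 69.30°

There are 2l+1 = 17 values of m_l.
Σ m_l² = 408, so Σ(L_z)² = 408 ℏ².
For m_l = 3: cos θ = 3/√72, θ ≈ 69.30°.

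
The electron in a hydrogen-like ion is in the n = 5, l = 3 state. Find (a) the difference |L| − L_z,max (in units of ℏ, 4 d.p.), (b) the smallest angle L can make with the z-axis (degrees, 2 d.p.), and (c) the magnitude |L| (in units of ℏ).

|L| − L_z,max = (2√3 − 3)ℏ ≈ 0.4641ℏ.
cos θ_min = 3/√12, so θ_min ≈ 30.00°.
|L| = ℏ√(3·4) = 2√3 ℏ ≈ 3.464ℏ.

|L|−L_z,max ≈ 0.4641ℏ; θ_min ≈ 30.00°; |L| = 2√3 ℏ ≈ 3.464ℏ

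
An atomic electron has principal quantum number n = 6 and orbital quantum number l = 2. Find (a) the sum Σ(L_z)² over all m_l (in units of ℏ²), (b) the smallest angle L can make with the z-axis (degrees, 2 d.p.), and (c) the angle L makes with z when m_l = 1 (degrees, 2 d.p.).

Σ(L_z)² = 10 ℏ²; θ_min ≈ 35.26°; θ(m_l=1) ≈ 65.91°

Σ m_l² = 10, so Σ(L_z)² = 10 ℏ².
cos θ_min = 2/√6, so θ_min ≈ 35.26°.
For m_l = 1: cos θ = 1/√6, θ ≈ 65.91°.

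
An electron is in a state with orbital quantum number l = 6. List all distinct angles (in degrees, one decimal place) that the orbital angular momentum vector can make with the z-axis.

|L|² = l(l+1)ℏ² = 42ℏ², so |L| = √42 ℏ.
cos θ = m_l/√42 for each m_l ∈ {-6, -5, -4, -3, -2, -1, 0, 1, 2, 3, 4, 5, 6}.

θ ∈ {22.2°, 39.5°, 51.9°, 62.4°, 72.0°, 81.1°, 90.0°, 98.9°, 108.0°, 117.6°, 128.1°, 140.5°, 157.8°}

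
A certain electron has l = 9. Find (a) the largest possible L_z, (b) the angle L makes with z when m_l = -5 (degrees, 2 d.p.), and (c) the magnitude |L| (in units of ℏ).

L_z,max = lℏ = 9ℏ.
For m_l = -5: cos θ = -5/√90, θ ≈ 121.81°.
|L| = ℏ√(9·10) = 3√10 ℏ ≈ 9.487ℏ.

L_z,max = 9ℏ; θ(m_l=-5) ≈ 121.81°; |L| = 3√10 ℏ ≈ 9.487ℏ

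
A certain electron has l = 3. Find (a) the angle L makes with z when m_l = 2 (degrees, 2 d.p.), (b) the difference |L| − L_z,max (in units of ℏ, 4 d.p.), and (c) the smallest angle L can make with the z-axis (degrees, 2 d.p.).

θ(m_l=2) ≈ 54.74°; |L|−L_z,max ≈ 0.4641ℏ; θ_min ≈ 30.00°

For m_l = 2: cos θ = 2/√12, θ ≈ 54.74°.
|L| − L_z,max = (2√3 − 3)ℏ ≈ 0.4641ℏ.
cos θ_min = 3/√12, so θ_min ≈ 30.00°.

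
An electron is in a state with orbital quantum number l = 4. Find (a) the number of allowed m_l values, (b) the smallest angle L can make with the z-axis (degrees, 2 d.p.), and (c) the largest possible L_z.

9 values; θ_min ≈ 26.57°; L_z,max = 4ℏ

There are 2l+1 = 9 values of m_l.
cos θ_min = 4/√20, so θ_min ≈ 26.57°.
L_z,max = lℏ = 4ℏ.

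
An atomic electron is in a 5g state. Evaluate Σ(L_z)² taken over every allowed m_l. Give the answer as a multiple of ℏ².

For 5g, l = 4.
m_l runs from −4 to 4, i.e. {-4, -3, -2, -1, 0, 1, 2, 3, 4}.
Σ m_l² = l(l+1)(2l+1)/3 = 4·5·9/3 = 60.

Σ(L_z)² = 60 ℏ²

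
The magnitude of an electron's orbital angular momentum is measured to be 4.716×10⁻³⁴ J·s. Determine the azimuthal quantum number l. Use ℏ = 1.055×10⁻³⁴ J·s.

l = 4

In units of ℏ, |L| ≈ 4.470.
Set l(l+1) = 19.98; the integer solution is l = 4.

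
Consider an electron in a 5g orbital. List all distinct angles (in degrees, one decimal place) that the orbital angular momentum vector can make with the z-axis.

The 5g subshell has l = 4.
|L| = ℏ√(l(l+1)) = 2√5 ℏ.
cos θ = m_l/√20 for each m_l ∈ {-4, -3, -2, -1, 0, 1, 2, 3, 4}.

θ ∈ {26.6°, 47.9°, 63.4°, 77.1°, 90.0°, 102.9°, 116.6°, 132.1°, 153.4°}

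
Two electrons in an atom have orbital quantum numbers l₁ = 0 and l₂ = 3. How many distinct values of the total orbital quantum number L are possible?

1

L runs from |0 − 3| = 3 to 0 + 3 = 3.
L ∈ {3}.
That is 1 value.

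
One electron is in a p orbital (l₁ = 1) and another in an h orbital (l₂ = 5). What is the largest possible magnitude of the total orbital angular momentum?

|L_tot|_max = √42 ℏ ≈ 6.481ℏ

Angular momentum addition gives L = |l₁ − l₂|, …, l₁ + l₂.
So L can be 4, 5, 6.
The largest magnitude corresponds to L = 6: |L_tot| = ℏ√(6·7) = √42 ℏ.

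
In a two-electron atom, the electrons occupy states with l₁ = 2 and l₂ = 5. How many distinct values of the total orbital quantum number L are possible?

By the triangle rule, |l₁ − l₂| ≤ L ≤ l₁ + l₂.
So L can be 3, 4, 5, 6, 7.
That is 5 values.

5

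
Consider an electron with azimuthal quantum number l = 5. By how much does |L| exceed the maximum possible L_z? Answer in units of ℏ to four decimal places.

|L| = √30 ℏ ≈ 5.4772ℏ, while L_z,max = lℏ = 5ℏ.
The difference is (√30 − 5)ℏ ≈ 0.4772ℏ.

|L| − L_z,max ≈ 0.4772ℏ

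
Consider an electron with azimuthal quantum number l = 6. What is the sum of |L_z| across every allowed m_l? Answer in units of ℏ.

The allowed m_l values are -6, -5, -4, -3, -2, -1, 0, 1, 2, 3, 4, 5, 6.
Σ|m_l| = 2(1+2+…+6) = 42.

Σ|L_z| = 42 ℏ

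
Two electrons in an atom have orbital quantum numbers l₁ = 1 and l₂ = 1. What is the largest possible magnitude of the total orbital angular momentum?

|L_tot|_max = √6 ℏ ≈ 2.449ℏ

Angular momentum addition gives L = |l₁ − l₂|, …, l₁ + l₂.
L ∈ {0, 1, 2}.
The largest magnitude corresponds to L = 2: |L_tot| = ℏ√(2·3) = √6 ℏ.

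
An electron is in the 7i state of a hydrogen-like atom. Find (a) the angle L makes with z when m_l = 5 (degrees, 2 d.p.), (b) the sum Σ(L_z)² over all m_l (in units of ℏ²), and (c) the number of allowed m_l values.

θ(m_l=5) ≈ 39.51°; Σ(L_z)² = 182 ℏ²; 13 values

7i means n = 7, l = 6.
For m_l = 5: cos θ = 5/√42, θ ≈ 39.51°.
Σ m_l² = 182, so Σ(L_z)² = 182 ℏ².
There are 2l+1 = 13 values of m_l.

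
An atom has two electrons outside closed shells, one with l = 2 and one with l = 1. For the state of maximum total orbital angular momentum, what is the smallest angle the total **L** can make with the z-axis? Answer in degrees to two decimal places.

Angular momentum addition gives L = |l₁ − l₂|, …, l₁ + l₂.
L ∈ {1, 2, 3}.
The maximum is L = 3, with |L_tot| = ℏ√(3·4) = 2√3 ℏ.
The minimum angle with z is arccos(3/√12) ≈ 30.00°.

θ_min ≈ 30.00°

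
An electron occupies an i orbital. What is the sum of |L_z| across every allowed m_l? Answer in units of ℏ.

Σ|L_z| = 42 ℏ

The letter i corresponds to l = 6.
m_l runs from −6 to 6, i.e. {-6, -5, -4, -3, -2, -1, 0, 1, 2, 3, 4, 5, 6}.
Σ|m_l| = 2(1+2+…+6) = 42.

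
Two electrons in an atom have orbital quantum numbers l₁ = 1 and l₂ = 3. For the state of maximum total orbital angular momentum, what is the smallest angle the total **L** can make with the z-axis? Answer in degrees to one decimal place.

By the triangle rule, |l₁ − l₂| ≤ L ≤ l₁ + l₂.
So L can be 2, 3, 4.
The maximum is L = 4, with |L_tot| = ℏ√(4·5) = 2√5 ℏ.
The minimum angle with z is arccos(4/√20) ≈ 26.6°.

θ_min ≈ 26.6°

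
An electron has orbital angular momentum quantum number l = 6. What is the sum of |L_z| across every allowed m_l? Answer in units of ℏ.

The allowed m_l values are -6, -5, -4, -3, -2, -1, 0, 1, 2, 3, 4, 5, 6.
Σ|m_l| = l(l+1) = 42.

Σ|L_z| = 42 ℏ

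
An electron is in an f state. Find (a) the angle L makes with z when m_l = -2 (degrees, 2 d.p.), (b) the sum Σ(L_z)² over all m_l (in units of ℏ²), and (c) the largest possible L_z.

θ(m_l=-2) ≈ 125.26°; Σ(L_z)² = 28 ℏ²; L_z,max = 3ℏ

An f state has l = 3.
For m_l = -2: cos θ = -2/√12, θ ≈ 125.26°.
Σ m_l² = 28, so Σ(L_z)² = 28 ℏ².
L_z,max = lℏ = 3ℏ.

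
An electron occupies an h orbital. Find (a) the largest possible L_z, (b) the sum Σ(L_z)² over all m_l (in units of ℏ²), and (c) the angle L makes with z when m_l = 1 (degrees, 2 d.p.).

For an h orbital, l = 5.
L_z,max = lℏ = 5ℏ.
Σ m_l² = 110, so Σ(L_z)² = 110 ℏ².
For m_l = 1: cos θ = 1/√30, θ ≈ 79.48°.

L_z,max = 5ℏ; Σ(L_z)² = 110 ℏ²; θ(m_l=1) ≈ 79.48°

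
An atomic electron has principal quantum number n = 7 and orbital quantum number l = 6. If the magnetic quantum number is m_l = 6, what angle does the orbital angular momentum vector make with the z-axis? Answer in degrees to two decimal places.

θ ≈ 22.21°

|L| = ℏ√(l(l+1)) = √42 ℏ.
L_z = m_l ℏ = 6ℏ.
cos θ = L_z/|L| = 6/√42, so θ ≈ 22.21°.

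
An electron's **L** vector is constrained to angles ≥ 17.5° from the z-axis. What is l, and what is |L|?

l = 10, |L| = √110 ℏ ≈ 10.488ℏ

cos²θ_min = l/(l+1) = 0.9096.
Thus l = 0.9096/(1 − 0.9096) ≈ 10.
Then |L| = ℏ√(10·11) = √110 ℏ.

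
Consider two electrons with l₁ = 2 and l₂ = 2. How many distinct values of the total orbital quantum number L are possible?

By the triangle rule, |l₁ − l₂| ≤ L ≤ l₁ + l₂.
So L can be 0, 1, 2, 3, 4.
That is 5 values.

5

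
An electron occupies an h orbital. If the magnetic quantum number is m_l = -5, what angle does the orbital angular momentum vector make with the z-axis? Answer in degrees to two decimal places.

H corresponds to l = 5.
|L| = √(l(l+1)) ℏ = √30 ℏ.
L_z = m_l ℏ = −5ℏ.
cos θ = L_z/|L| = -5/√30, so θ ≈ 155.91°.

θ ≈ 155.91°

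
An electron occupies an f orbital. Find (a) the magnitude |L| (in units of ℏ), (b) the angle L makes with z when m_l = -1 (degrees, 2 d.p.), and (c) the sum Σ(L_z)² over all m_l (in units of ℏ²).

The letter f corresponds to l = 3.
|L| = ℏ√(3·4) = 2√3 ℏ ≈ 3.464ℏ.
For m_l = -1: cos θ = -1/√12, θ ≈ 106.78°.
Σ m_l² = 28, so Σ(L_z)² = 28 ℏ².

|L| = 2√3 ℏ ≈ 3.464ℏ; θ(m_l=-1) ≈ 106.78°; Σ(L_z)² = 28 ℏ²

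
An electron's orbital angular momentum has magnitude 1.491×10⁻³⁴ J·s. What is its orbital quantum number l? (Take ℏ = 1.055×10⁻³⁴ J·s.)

Dividing by ℏ: |L|/ℏ ≈ 1.413.
(|L|/ℏ)² = l(l+1) ≈ 2.00 ⇒ l = 1.

l = 1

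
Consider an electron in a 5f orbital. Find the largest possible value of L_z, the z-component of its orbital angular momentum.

L_z,max = 3ℏ

For 5f, l = 3.
L_z = m_l ℏ with m_l ∈ {−3, …, 3}; the maximum is m_l = 3.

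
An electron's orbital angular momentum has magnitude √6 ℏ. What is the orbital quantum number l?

l = 2

Since |L|² = l(l+1)ℏ², l(l+1) = 6.
l² + l − 6 = 0 ⇒ l = 2.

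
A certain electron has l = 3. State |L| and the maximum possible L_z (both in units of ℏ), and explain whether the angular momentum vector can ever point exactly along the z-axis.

No: L_z,max = 3ℏ < |L| = 2√3 ℏ ≈ 3.464ℏ

|L| = 2√3 ℏ ≈ 3.4641ℏ, while L_z,max = lℏ = 3ℏ.
Since |L| > L_z,max, the vector can never point exactly along z; the closest it comes is θ_min = arccos(3/√12) ≈ 30.0°.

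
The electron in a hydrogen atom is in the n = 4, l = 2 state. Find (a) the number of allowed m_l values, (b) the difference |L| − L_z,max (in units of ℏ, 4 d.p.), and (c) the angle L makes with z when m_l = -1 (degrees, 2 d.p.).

There are 2l+1 = 5 values of m_l.
|L| − L_z,max = (√6 − 2)ℏ ≈ 0.4495ℏ.
For m_l = -1: cos θ = -1/√6, θ ≈ 114.09°.

5 values; |L|−L_z,max ≈ 0.4495ℏ; θ(m_l=-1) ≈ 114.09°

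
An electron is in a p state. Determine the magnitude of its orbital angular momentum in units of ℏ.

|L| = √2 ℏ ≈ 1.414ℏ

The letter p corresponds to l = 1.
|L| = ℏ√(l(l+1)) = ℏ√(1·2) = √2 ℏ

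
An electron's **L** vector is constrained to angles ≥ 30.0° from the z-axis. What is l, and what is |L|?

l = 3, |L| = 2√3 ℏ ≈ 3.464ℏ

At minimum angle, m_l = l, so cos θ = l/√(l(l+1)); cos²θ = l/(l+1) = 0.7500.
Thus l = 0.7500/(1 − 0.7500) ≈ 3.
Then |L| = ℏ√(3·4) = 2√3 ℏ.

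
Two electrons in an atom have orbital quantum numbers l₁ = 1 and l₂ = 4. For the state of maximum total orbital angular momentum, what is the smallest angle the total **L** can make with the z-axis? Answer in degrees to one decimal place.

θ_min ≈ 24.1°

Angular momentum addition gives L = |l₁ − l₂|, …, l₁ + l₂.
L ∈ {3, 4, 5}.
The maximum is L = 5, with |L_tot| = ℏ√(5·6) = √30 ℏ.
The minimum angle with z is arccos(5/√30) ≈ 24.1°.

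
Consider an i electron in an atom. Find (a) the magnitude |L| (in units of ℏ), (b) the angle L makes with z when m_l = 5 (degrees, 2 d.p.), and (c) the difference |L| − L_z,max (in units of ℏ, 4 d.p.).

For an i orbital, l = 6.
|L| = ℏ√(6·7) = √42 ℏ ≈ 6.481ℏ.
For m_l = 5: cos θ = 5/√42, θ ≈ 39.51°.
|L| − L_z,max = (√42 − 6)ℏ ≈ 0.4807ℏ.

|L| = √42 ℏ ≈ 6.481ℏ; θ(m_l=5) ≈ 39.51°; |L|−L_z,max ≈ 0.4807ℏ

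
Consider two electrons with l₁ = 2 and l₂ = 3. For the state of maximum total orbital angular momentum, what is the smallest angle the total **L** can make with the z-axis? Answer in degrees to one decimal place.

The total orbital quantum number L ranges from |l₁ − l₂| to l₁ + l₂ in integer steps.
Allowed values: L = 1, 2, 3, 4, 5.
The maximum is L = 5, with |L_tot| = ℏ√(5·6) = √30 ℏ.
The minimum angle with z is arccos(5/√30) ≈ 24.1°.

θ_min ≈ 24.1°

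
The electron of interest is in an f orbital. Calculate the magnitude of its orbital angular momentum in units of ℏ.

An f state has l = 3.
|L| = ℏ√(l(l+1)) = ℏ√(3·4) = 2√3 ℏ

|L| = 2√3 ℏ ≈ 3.464ℏ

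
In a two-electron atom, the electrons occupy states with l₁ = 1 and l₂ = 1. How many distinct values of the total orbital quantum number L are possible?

3

Angular momentum addition gives L = |l₁ − l₂|, …, l₁ + l₂.
Allowed values: L = 0, 1, 2.
That is 3 values.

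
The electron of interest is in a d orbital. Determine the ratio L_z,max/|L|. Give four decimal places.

L_z,max/|L| = 0.8165

For a d orbital, l = 2.
|L| = √6 ℏ ≈ 2.4495ℏ, while L_z,max = lℏ = 2ℏ.
L_z,max/|L| = 2/√6 = 0.8165.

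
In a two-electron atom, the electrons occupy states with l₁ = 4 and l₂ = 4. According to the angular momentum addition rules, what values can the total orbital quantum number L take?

The total orbital quantum number L ranges from |l₁ − l₂| to l₁ + l₂ in integer steps.
Allowed values: L = 0, 1, 2, 3, 4, 5, 6, 7, 8.

L = 0, 1, 2, 3, 4, 5, 6, 7, 8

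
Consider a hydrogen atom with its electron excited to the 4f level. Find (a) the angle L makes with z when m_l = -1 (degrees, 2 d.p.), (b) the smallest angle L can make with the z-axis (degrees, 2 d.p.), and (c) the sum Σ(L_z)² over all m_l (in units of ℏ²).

θ(m_l=-1) ≈ 106.78°; θ_min ≈ 30.00°; Σ(L_z)² = 28 ℏ²

The 4f level has l = 3.
For m_l = -1: cos θ = -1/√12, θ ≈ 106.78°.
cos θ_min = 3/√12, so θ_min ≈ 30.00°.
Σ m_l² = 28, so Σ(L_z)² = 28 ℏ².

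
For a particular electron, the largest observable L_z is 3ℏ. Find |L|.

|L| = 2√3 ℏ ≈ 3.464ℏ

L_z,max = lℏ, so l = 3.
Then |L| = ℏ√(3·4) = 2√3 ℏ.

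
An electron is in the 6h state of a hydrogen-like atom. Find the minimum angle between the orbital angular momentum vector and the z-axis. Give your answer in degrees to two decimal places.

For 6h, l = 5.
|L| = √(l(l+1)) ℏ = √30 ℏ.
The smallest angle corresponds to the largest L_z, i.e. m_l = l = 5, giving L_z = 5ℏ.
cos θ_min = 5/√30, so θ_min ≈ 24.09°.

θ_min ≈ 24.09°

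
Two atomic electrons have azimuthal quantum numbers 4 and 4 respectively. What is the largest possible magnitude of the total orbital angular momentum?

L runs from |4 − 4| = 0 to 4 + 4 = 8.
Allowed values: L = 0, 1, 2, 3, 4, 5, 6, 7, 8.
The largest magnitude corresponds to L = 8: |L_tot| = ℏ√(8·9) = 6√2 ℏ.

|L_tot|_max = 6√2 ℏ ≈ 8.485ℏ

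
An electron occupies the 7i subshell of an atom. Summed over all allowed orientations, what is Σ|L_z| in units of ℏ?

The 7i subshell has l = 6.
The allowed m_l values are -6, -5, -4, -3, -2, -1, 0, 1, 2, 3, 4, 5, 6.
Σ|m_l| = l(l+1) = 42.

Σ|L_z| = 42 ℏ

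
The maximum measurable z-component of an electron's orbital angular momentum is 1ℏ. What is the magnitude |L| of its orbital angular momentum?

The maximum L_z equals lℏ, giving l = 1.
Then |L| = ℏ√(1·2) = √2 ℏ.

|L| = √2 ℏ ≈ 1.414ℏ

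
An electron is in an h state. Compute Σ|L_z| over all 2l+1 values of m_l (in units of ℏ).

H corresponds to l = 5.
m_l runs from −5 to 5, i.e. {-5, -4, -3, -2, -1, 0, 1, 2, 3, 4, 5}.
Σ|m_l| = 2(1+2+…+5) = 30.

Σ|L_z| = 30 ℏ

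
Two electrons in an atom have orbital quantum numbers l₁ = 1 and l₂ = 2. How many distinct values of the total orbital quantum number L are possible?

By the triangle rule, |l₁ − l₂| ≤ L ≤ l₁ + l₂.
So L can be 1, 2, 3.
That is 3 values.

3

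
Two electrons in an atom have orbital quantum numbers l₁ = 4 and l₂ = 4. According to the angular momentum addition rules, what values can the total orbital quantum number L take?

L = 0, 1, 2, 3, 4, 5, 6, 7, 8

The total orbital quantum number L ranges from |l₁ − l₂| to l₁ + l₂ in integer steps.
L ∈ {0, 1, 2, 3, 4, 5, 6, 7, 8}.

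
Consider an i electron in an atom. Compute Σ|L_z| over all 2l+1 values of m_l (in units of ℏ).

Σ|L_z| = 42 ℏ

An i state has l = 6.
m_l runs from −6 to 6, i.e. {-6, -5, -4, -3, -2, -1, 0, 1, 2, 3, 4, 5, 6}.
Σ|m_l| = l(l+1) = 42.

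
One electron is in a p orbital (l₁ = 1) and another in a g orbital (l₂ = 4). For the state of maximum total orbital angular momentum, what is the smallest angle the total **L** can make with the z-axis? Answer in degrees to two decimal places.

The total orbital quantum number L ranges from |l₁ − l₂| to l₁ + l₂ in integer steps.
L ∈ {3, 4, 5}.
The maximum is L = 5, with |L_tot| = ℏ√(5·6) = √30 ℏ.
The minimum angle with z is arccos(5/√30) ≈ 24.09°.

θ_min ≈ 24.09°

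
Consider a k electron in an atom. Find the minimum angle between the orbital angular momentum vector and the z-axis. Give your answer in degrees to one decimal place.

θ_min ≈ 20.7°

For a k orbital, l = 7.
|L| = √(l(l+1)) ℏ = 2√14 ℏ.
The smallest angle corresponds to the largest L_z, i.e. m_l = l = 7, giving L_z = 7ℏ.
cos θ_min = 7/√56, so θ_min ≈ 20.7°.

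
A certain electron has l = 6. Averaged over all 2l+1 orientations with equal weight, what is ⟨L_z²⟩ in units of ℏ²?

⟨L_z²⟩ = 14 ℏ²

m_l runs from −6 to 6, i.e. {-6, -5, -4, -3, -2, -1, 0, 1, 2, 3, 4, 5, 6}.
⟨L_z²⟩ = ℏ²·l(l+1)/3 = 14ℏ².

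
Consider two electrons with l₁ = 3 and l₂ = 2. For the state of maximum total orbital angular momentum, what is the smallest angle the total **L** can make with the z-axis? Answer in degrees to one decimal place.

θ_min ≈ 24.1°

Angular momentum addition gives L = |l₁ − l₂|, …, l₁ + l₂.
So L can be 1, 2, 3, 4, 5.
The maximum is L = 5, with |L_tot| = ℏ√(5·6) = √30 ℏ.
The minimum angle with z is arccos(5/√30) ≈ 24.1°.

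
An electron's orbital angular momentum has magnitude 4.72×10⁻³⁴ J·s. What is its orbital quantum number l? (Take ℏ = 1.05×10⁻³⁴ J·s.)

l = 4

Dividing by ℏ: |L|/ℏ ≈ 4.495.
Set l(l+1) = 20.21; the integer solution is l = 4.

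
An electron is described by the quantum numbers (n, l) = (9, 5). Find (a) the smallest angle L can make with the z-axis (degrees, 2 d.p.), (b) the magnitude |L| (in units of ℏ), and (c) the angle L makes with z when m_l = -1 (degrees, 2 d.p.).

cos θ_min = 5/√30, so θ_min ≈ 24.09°.
|L| = ℏ√(5·6) = √30 ℏ ≈ 5.477ℏ.
For m_l = -1: cos θ = -1/√30, θ ≈ 100.52°.

θ_min ≈ 24.09°; |L| = √30 ℏ ≈ 5.477ℏ; θ(m_l=-1) ≈ 100.52°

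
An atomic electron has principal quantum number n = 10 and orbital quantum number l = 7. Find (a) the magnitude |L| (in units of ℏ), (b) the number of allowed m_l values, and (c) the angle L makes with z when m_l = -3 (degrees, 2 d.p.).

|L| = ℏ√(7·8) = 2√14 ℏ ≈ 7.483ℏ.
There are 2l+1 = 15 values of m_l.
For m_l = -3: cos θ = -3/√56, θ ≈ 113.63°.

|L| = 2√14 ℏ ≈ 7.483ℏ; 15 values; θ(m_l=-3) ≈ 113.63°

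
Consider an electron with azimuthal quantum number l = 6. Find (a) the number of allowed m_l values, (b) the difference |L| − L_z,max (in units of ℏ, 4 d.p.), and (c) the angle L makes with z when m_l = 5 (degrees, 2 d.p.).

There are 2l+1 = 13 values of m_l.
|L| − L_z,max = (√42 − 6)ℏ ≈ 0.4807ℏ.
For m_l = 5: cos θ = 5/√42, θ ≈ 39.51°.

13 values; |L|−L_z,max ≈ 0.4807ℏ; θ(m_l=5) ≈ 39.51°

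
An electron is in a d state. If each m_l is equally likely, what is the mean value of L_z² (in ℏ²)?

For a d orbital, l = 2.
m_l ∈ {-2, -1, 0, 1, 2}.
⟨L_z²⟩ = ℏ²·l(l+1)/3 = 2ℏ².

⟨L_z²⟩ = 2 ℏ²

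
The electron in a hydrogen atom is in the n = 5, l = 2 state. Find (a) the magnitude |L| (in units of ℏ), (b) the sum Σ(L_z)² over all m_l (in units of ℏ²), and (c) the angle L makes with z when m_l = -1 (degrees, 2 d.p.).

|L| = ℏ√(2·3) = √6 ℏ ≈ 2.449ℏ.
Σ m_l² = 10, so Σ(L_z)² = 10 ℏ².
For m_l = -1: cos θ = -1/√6, θ ≈ 114.09°.

|L| = √6 ℏ ≈ 2.449ℏ; Σ(L_z)² = 10 ℏ²; θ(m_l=-1) ≈ 114.09°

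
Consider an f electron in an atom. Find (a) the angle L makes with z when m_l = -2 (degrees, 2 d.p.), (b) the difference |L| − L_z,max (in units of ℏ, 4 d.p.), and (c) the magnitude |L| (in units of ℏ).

The letter f corresponds to l = 3.
For m_l = -2: cos θ = -2/√12, θ ≈ 125.26°.
|L| − L_z,max = (2√3 − 3)ℏ ≈ 0.4641ℏ.
|L| = ℏ√(3·4) = 2√3 ℏ ≈ 3.464ℏ.

θ(m_l=-2) ≈ 125.26°; |L|−L_z,max ≈ 0.4641ℏ; |L| = 2√3 ℏ ≈ 3.464ℏ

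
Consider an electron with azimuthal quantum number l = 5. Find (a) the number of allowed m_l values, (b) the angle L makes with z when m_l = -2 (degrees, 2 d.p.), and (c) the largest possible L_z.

There are 2l+1 = 11 values of m_l.
For m_l = -2: cos θ = -2/√30, θ ≈ 111.42°.
L_z,max = lℏ = 5ℏ.

11 values; θ(m_l=-2) ≈ 111.42°; L_z,max = 5ℏ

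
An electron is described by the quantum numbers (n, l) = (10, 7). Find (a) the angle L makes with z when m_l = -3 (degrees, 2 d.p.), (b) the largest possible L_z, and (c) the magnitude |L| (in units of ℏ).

θ(m_l=-3) ≈ 113.63°; L_z,max = 7ℏ; |L| = 2√14 ℏ ≈ 7.483ℏ

For m_l = -3: cos θ = -3/√56, θ ≈ 113.63°.
L_z,max = lℏ = 7ℏ.
|L| = ℏ√(7·8) = 2√14 ℏ ≈ 7.483ℏ.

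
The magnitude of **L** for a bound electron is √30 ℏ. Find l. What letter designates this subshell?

(|L|/ℏ)² = l(l+1) = 30.
l² + l − 30 = 0 ⇒ l = 5.

l = 5 (h orbital)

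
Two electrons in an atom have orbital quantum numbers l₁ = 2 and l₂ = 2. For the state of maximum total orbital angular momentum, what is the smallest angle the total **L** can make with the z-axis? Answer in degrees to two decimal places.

θ_min ≈ 26.57°

By the triangle rule, |l₁ − l₂| ≤ L ≤ l₁ + l₂.
L ∈ {0, 1, 2, 3, 4}.
The maximum is L = 4, with |L_tot| = ℏ√(4·5) = 2√5 ℏ.
The minimum angle with z is arccos(4/√20) ≈ 26.57°.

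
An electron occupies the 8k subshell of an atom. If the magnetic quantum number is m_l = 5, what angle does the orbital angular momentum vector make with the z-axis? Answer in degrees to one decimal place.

θ ≈ 48.1°

8k means n = 8, l = 7.
|L| = ℏ√(l(l+1)) = 2√14 ℏ.
L_z = m_l ℏ = 5ℏ.
cos θ = L_z/|L| = 5/√56, so θ ≈ 48.1°.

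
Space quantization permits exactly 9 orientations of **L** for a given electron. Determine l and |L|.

9 = 2l + 1, so l = (9−1)/2 = 4.
Then |L| = √(l(l+1)) ℏ = 2√5 ℏ.

l = 4, |L| = 2√5 ℏ ≈ 4.472ℏ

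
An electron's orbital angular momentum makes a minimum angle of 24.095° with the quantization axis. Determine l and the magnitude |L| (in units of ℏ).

cos²θ_min = l/(l+1) = 0.8333.
l = cos²θ/sin²θ ≈ 5.
Then |L| = ℏ√(5·6) = √30 ℏ.

l = 5, |L| = √30 ℏ ≈ 5.477ℏ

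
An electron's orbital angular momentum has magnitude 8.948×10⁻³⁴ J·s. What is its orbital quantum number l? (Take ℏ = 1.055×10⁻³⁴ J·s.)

In units of ℏ, |L| ≈ 8.482.
l(l+1) ≈ 8.482² ≈ 71.94, so l = 8.

l = 8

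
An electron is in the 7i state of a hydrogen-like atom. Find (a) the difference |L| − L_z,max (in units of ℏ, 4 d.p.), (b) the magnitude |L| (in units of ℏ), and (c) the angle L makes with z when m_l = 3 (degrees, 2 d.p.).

For 7i, l = 6.
|L| − L_z,max = (√42 − 6)ℏ ≈ 0.4807ℏ.
|L| = ℏ√(6·7) = √42 ℏ ≈ 6.481ℏ.
For m_l = 3: cos θ = 3/√42, θ ≈ 62.42°.

|L|−L_z,max ≈ 0.4807ℏ; |L| = √42 ℏ ≈ 6.481ℏ; θ(m_l=3) ≈ 62.42°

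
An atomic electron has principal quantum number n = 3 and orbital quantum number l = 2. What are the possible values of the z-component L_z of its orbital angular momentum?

L_z ∈ {−2ℏ, −ℏ, 0, ℏ, 2ℏ}

L_z = m_l ℏ with m_l ranging from −l to +l in integer steps.
For l = 2: m_l ∈ {-2, -1, 0, 1, 2}.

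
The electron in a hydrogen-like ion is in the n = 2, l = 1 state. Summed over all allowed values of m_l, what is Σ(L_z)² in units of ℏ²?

m_l ∈ {-1, 0, 1}.
Σ m_l² = 2·(1) = 2.

Σ(L_z)² = 2 ℏ²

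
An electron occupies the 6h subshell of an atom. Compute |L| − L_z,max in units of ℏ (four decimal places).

For 6h, l = 5.
|L| = √30 ℏ ≈ 5.4772ℏ, while L_z,max = lℏ = 5ℏ.
The difference is (√30 − 5)ℏ ≈ 0.4772ℏ.

|L| − L_z,max ≈ 0.4772ℏ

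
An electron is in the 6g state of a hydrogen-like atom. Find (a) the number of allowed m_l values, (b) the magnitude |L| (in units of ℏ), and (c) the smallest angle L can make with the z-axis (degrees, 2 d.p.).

9 values; |L| = 2√5 ℏ ≈ 4.472ℏ; θ_min ≈ 26.57°

The 6g subshell has l = 4.
There are 2l+1 = 9 values of m_l.
|L| = ℏ√(4·5) = 2√5 ℏ ≈ 4.472ℏ.
cos θ_min = 4/√20, so θ_min ≈ 26.57°.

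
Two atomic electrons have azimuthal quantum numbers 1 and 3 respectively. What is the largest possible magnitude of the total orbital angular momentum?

Angular momentum addition gives L = |l₁ − l₂|, …, l₁ + l₂.
So L can be 2, 3, 4.
The largest magnitude corresponds to L = 4: |L_tot| = ℏ√(4·5) = 2√5 ℏ.

|L_tot|_max = 2√5 ℏ ≈ 4.472ℏ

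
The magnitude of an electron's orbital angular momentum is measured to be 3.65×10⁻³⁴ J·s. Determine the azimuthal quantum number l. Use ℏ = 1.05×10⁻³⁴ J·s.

Dividing by ℏ: |L|/ℏ ≈ 3.476.
Set l(l+1) = 12.08; the integer solution is l = 3.

l = 3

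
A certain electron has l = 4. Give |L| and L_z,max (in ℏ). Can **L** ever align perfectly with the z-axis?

No: L_z,max = 4ℏ < |L| = 2√5 ℏ ≈ 4.472ℏ

|L| = 2√5 ℏ ≈ 4.4721ℏ, while L_z,max = lℏ = 4ℏ.
Since |L| > L_z,max, the vector can never point exactly along z; the closest it comes is θ_min = arccos(4/√20) ≈ 26.6°.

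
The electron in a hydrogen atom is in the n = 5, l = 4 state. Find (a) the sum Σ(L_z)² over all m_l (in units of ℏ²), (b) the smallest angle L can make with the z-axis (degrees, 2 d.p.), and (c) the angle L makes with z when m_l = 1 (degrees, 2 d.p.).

Σ(L_z)² = 60 ℏ²; θ_min ≈ 26.57°; θ(m_l=1) ≈ 77.08°

Σ m_l² = 60, so Σ(L_z)² = 60 ℏ².
cos θ_min = 4/√20, so θ_min ≈ 26.57°.
For m_l = 1: cos θ = 1/√20, θ ≈ 77.08°.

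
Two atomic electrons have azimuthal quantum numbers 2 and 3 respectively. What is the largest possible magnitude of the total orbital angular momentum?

|L_tot|_max = √30 ℏ ≈ 5.477ℏ

Angular momentum addition gives L = |l₁ − l₂|, …, l₁ + l₂.
L ∈ {1, 2, 3, 4, 5}.
The largest magnitude corresponds to L = 5: |L_tot| = ℏ√(5·6) = √30 ℏ.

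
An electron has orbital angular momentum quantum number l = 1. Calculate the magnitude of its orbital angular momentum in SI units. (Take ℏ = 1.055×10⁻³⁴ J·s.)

|L| = ℏ√(l(l+1)) = ℏ√(1·2) = √2 ℏ
Numerically, |L| = 1.414 × (1.055×10⁻³⁴ J·s) = 1.492×10⁻³⁴ J·s.

|L| = 1.492×10⁻³⁴ J·s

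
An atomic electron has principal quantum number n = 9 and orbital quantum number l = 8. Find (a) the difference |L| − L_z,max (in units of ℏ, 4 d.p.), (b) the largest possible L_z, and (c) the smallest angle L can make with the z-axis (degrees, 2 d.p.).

|L|−L_z,max ≈ 0.4853ℏ; L_z,max = 8ℏ; θ_min ≈ 19.47°

|L| − L_z,max = (6√2 − 8)ℏ ≈ 0.4853ℏ.
L_z,max = lℏ = 8ℏ.
cos θ_min = 8/√72, so θ_min ≈ 19.47°.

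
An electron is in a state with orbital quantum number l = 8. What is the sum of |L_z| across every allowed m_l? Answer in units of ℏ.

Σ|L_z| = 72 ℏ

m_l runs from −8 to 8, i.e. {-8, -7, -6, -5, -4, -3, -2, -1, 0, 1, 2, 3, 4, 5, 6, 7, 8}.
Σ|m_l| = 2(1+2+…+8) = 72.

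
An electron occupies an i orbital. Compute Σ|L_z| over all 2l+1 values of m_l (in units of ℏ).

Σ|L_z| = 42 ℏ

The letter i corresponds to l = 6.
m_l runs from −6 to 6, i.e. {-6, -5, -4, -3, -2, -1, 0, 1, 2, 3, 4, 5, 6}.
Σ|m_l| = 2·6(6+1)/2 = 42.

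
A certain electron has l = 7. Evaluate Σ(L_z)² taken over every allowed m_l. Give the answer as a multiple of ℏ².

Σ(L_z)² = 280 ℏ²

The allowed m_l values are -7, -6, -5, -4, -3, -2, -1, 0, 1, 2, 3, 4, 5, 6, 7.
Summing m² from −7 to 7: Σ m_l² = 280.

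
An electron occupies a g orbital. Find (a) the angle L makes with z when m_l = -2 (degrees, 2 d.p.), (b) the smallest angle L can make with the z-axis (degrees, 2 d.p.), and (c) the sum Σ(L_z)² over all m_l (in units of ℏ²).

θ(m_l=-2) ≈ 116.57°; θ_min ≈ 26.57°; Σ(L_z)² = 60 ℏ²

A g state has l = 4.
For m_l = -2: cos θ = -2/√20, θ ≈ 116.57°.
cos θ_min = 4/√20, so θ_min ≈ 26.57°.
Σ m_l² = 60, so Σ(L_z)² = 60 ℏ².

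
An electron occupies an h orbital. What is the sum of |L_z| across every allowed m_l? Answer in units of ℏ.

The letter h corresponds to l = 5.
m_l ∈ {-5, -4, -3, -2, -1, 0, 1, 2, 3, 4, 5}.
Σ|m_l| = 2·5(5+1)/2 = 30.

Σ|L_z| = 30 ℏ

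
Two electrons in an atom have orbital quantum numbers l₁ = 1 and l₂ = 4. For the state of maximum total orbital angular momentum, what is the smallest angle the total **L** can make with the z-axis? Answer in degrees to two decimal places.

θ_min ≈ 24.09°

L runs from |1 − 4| = 3 to 1 + 4 = 5.
So L can be 3, 4, 5.
The maximum is L = 5, with |L_tot| = ℏ√(5·6) = √30 ℏ.
The minimum angle with z is arccos(5/√30) ≈ 24.09°.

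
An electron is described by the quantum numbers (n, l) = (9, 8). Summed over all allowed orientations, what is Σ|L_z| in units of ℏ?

The allowed m_l values are -8, -7, -6, -5, -4, -3, -2, -1, 0, 1, 2, 3, 4, 5, 6, 7, 8.
Σ|m_l| = 2·8(8+1)/2 = 72.

Σ|L_z| = 72 ℏ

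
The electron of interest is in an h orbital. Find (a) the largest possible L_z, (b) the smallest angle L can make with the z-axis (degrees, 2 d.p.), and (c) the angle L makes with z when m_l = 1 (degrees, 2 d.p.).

For an h orbital, l = 5.
L_z,max = lℏ = 5ℏ.
cos θ_min = 5/√30, so θ_min ≈ 24.09°.
For m_l = 1: cos θ = 1/√30, θ ≈ 79.48°.

L_z,max = 5ℏ; θ_min ≈ 24.09°; θ(m_l=1) ≈ 79.48°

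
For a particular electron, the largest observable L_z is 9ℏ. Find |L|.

L_z,max = lℏ, so l = 9.
|L| = ℏ√(l(l+1)) = 3√10 ℏ.

|L| = 3√10 ℏ ≈ 9.487ℏ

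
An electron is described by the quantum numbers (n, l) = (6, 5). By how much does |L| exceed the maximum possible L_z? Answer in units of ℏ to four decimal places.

|L| − L_z,max ≈ 0.4772ℏ

|L| = √30 ℏ ≈ 5.4772ℏ, while L_z,max = lℏ = 5ℏ.
The difference is (√30 − 5)ℏ ≈ 0.4772ℏ.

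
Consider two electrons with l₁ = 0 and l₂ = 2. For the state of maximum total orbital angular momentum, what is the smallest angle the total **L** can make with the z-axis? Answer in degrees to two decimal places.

θ_min ≈ 35.26°

By the triangle rule, |l₁ − l₂| ≤ L ≤ l₁ + l₂.
So L can be 2.
The maximum is L = 2, with |L_tot| = ℏ√(2·3) = √6 ℏ.
The minimum angle with z is arccos(2/√6) ≈ 35.26°.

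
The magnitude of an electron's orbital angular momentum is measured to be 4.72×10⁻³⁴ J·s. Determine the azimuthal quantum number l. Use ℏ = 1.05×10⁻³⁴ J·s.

l = 4

In units of ℏ, |L| ≈ 4.495.
Set l(l+1) = 20.21; the integer solution is l = 4.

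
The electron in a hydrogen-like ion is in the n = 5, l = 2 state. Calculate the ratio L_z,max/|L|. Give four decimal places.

L_z,max/|L| = 0.8165

|L| = √6 ℏ ≈ 2.4495ℏ, while L_z,max = lℏ = 2ℏ.
L_z,max/|L| = 2/√6 = 0.8165.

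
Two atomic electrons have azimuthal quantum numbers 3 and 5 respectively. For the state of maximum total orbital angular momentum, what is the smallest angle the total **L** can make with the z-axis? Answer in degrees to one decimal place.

L runs from |3 − 5| = 2 to 3 + 5 = 8.
L ∈ {2, 3, 4, 5, 6, 7, 8}.
The maximum is L = 8, with |L_tot| = ℏ√(8·9) = 6√2 ℏ.
The minimum angle with z is arccos(8/√72) ≈ 19.5°.

θ_min ≈ 19.5°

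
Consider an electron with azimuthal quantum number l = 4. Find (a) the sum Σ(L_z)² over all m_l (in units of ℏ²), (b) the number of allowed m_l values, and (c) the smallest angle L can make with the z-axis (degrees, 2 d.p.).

Σ(L_z)² = 60 ℏ²; 9 values; θ_min ≈ 26.57°

Σ m_l² = 60, so Σ(L_z)² = 60 ℏ².
There are 2l+1 = 9 values of m_l.
cos θ_min = 4/√20, so θ_min ≈ 26.57°.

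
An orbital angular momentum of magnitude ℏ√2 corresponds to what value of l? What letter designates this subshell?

l = 1 (p orbital)

|L| = ℏ√(l(l+1)), so l(l+1) = 2.
l² + l − 2 = 0 ⇒ l = 1.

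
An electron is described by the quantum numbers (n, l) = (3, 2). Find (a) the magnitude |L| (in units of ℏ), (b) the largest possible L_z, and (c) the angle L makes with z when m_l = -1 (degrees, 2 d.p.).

|L| = √6 ℏ ≈ 2.449ℏ; L_z,max = 2ℏ; θ(m_l=-1) ≈ 114.09°

|L| = ℏ√(2·3) = √6 ℏ ≈ 2.449ℏ.
L_z,max = lℏ = 2ℏ.
For m_l = -1: cos θ = -1/√6, θ ≈ 114.09°.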